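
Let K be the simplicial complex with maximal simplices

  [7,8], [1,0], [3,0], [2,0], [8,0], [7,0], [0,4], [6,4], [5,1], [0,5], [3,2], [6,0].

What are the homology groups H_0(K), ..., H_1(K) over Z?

We work with the vertex ordering 0 < 1 < 2 < 3 < 4 < 5 < 6 < 7 < 8. The simplices of K, each written with vertices in increasing order, are:

  0-simplices (9): [0], [1], [2], [3], [4], [5], [6], [7], [8]
  1-simplices (12): [0,1], [0,2], [0,3], [0,4], [0,5], [0,6], [0,7], [0,8], [1,5], [2,3], [4,6], [7,8]

so the chain groups are C_0 ≅ Z^9, C_1 ≅ Z^12.

Boundary ∂_1: C_1 → C_0 sends each edge [p,q] (with p < q) to q − p.
This gives a 9×12 integer matrix of rank 8; reducing to Smith normal form yields diagonal entries (1,1,1,1,1,1,1,1).

Reading off H_k = ker ∂_k / im ∂_{k+1}:

  H_0: rank C_0 − rank ∂_1 = 9 − 8 = 1, and the invariant factors of ∂_1 are all 1, so H_0 = Z.
  H_1: rank ker ∂_1 − rank ∂_2 = (12 − 8) − 0 = 4, and there is no ∂_2, so H_1 = Z^4.

As a check, the Euler characteristic is 9 − 12 = -3, which agrees with 1 − 4 = -3.
(K is a triangulation of a wedge of 4 circles.)

H_0 = Z,  H_1 = Z^4.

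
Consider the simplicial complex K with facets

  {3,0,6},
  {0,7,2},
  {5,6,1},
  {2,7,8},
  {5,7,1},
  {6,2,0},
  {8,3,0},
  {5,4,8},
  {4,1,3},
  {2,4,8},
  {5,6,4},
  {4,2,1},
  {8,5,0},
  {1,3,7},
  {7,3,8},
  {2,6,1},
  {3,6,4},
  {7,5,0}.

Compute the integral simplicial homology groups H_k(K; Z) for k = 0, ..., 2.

H_0 ≅ Z,  H_1 ≅ Z ⊕ Z/2Z,  H_2 = 0.

Fix the vertex order 0 < 1 < 2 < 3 < 4 < 5 < 6 < 7 < 8 and write every simplex with vertices in increasing order. Then dim K = 2 and the simplices of K are:

  0-simplices (9): [0], [1], [2], [3], [4], [5], [6], [7], [8]
  1-simplices (27): (27 of them)
  2-simplices (18): [0,2,6], [0,2,7], [0,3,6], [0,3,8], [0,5,7], [0,5,8], [1,2,4], [1,2,6], [1,3,4], [1,3,7], [1,5,6], [1,5,7], [2,4,8], [2,7,8], [3,4,6], [3,7,8], [4,5,6], [4,5,8]

Hence C_0 ≅ Z^9, C_1 ≅ Z^27, C_2 ≅ Z^18.

Boundary ∂_1: C_1 → C_0 sends each edge [p,q] (with p < q) to q − p. For instance
  ∂[4,5] = [5] − [4].
This gives a 9×27 integer matrix of rank 8; reducing to Smith normal form yields diagonal entries (1,1,1,1,1,1,1,1).

Boundary ∂_2: C_2 → C_1 sends each 2-simplex [p,q,r] to [q,r] − [p,r] + [p,q]. For instance
  ∂[2,7,8] = [7,8] − [2,8] + [2,7],
  ∂[3,7,8] = [7,8] − [3,8] + [3,7].
As a 27×18 matrix over Z this has rank 18, with invariant factors (1,1,1,1,1,1,1,1,1,1,1,1,1,1,1,1,1,2).

Computing H_k = (kernel of ∂_k) / (image of ∂_{k+1}):

  H_0: rank C_0 − rank ∂_1 = 9 − 8 = 1, and the invariant factors of ∂_1 are all 1, so H_0 ≅ Z.
  H_1: rank ker ∂_1 − rank ∂_2 = (27 − 8) − 18 = 1, and ∂_2 has invariant factor 2 > 1, so H_1 ≅ Z ⊕ Z/2Z.
  H_2: rank ker ∂_2 − rank ∂_3 = (18 − 18) − 0 = 0, and there is no ∂_3, so H_2 ≅ 0.

As a check, the Euler characteristic is 9 − 27 + 18 = 0, which agrees with 1 − 1 + 0 = 0.
(K is a triangulation of the Klein bottle.)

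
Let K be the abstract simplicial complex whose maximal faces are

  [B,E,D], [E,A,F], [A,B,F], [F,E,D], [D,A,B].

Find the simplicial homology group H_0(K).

H_0 = Z.

K has 5 vertices, 10 edges, 5 triangles.
rank ∂_0 = 0, rank ∂_1 = 4 ⇒ b_0 = 5 − 0 − 4 = 1; all invariant factors of ∂_1 are 1 so no torsion. So H_0 ≅ Z.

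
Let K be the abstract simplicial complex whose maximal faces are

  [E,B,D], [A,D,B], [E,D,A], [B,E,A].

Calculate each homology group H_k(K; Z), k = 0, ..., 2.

We work with the vertex ordering A < B < D < E. The simplices of K, each written with vertices in increasing order, are:

  0-simplices (4): A, B, D, E
  1-simplices (6): AB, AD, AE, BD, BE, DE
  2-simplices (4): ABD, ABE, ADE, BDE

so the chain groups are C_0 ≅ Z^4, C_1 ≅ Z^6, C_2 ≅ Z^4.

Boundary ∂_1: C_1 → C_0 is given by ∂[p,q] = [q] − [p]. For instance
  ∂BD = D − B.
This gives a 4×6 integer matrix of rank 3; reducing to Smith normal form yields diagonal entries (1,1,1).

Boundary ∂_2: C_2 → C_1 sends each 2-simplex [p,q,r] to [q,r] − [p,r] + [p,q]. For instance
  ∂BDE = DE − BE + BD,
  ∂ABD = BD − AD + AB.
The 6×4 boundary matrix has rank 3 and Smith normal form diag(1,1,1).

Now H_k = ker ∂_k / im ∂_{k+1}, so:

  H_0: rank C_0 − rank ∂_1 = 4 − 3 = 1, and the invariant factors of ∂_1 are all 1, so H_0 ≅ Z.
  H_1: rank ker ∂_1 − rank ∂_2 = (6 − 3) − 3 = 0, and the invariant factors of ∂_2 are all 1, so H_1 ≅ 0.
  H_2: rank ker ∂_2 − rank ∂_3 = (4 − 3) − 0 = 1, and there is no ∂_3, so H_2 ≅ Z.

As a check, the Euler characteristic is 4 − 6 + 4 = 2, which agrees with 1 − 0 + 1 = 2.

H_0 = Z,  H_1 = 0,  H_2 = Z.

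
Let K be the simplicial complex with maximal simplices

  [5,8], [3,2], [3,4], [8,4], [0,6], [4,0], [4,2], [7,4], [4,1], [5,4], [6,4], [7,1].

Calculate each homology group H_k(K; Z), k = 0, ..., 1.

H_0 ≅ Z,  H_1 ≅ Z^4.

Fix the vertex order 0 < 1 < 2 < 3 < 4 < 5 < 6 < 7 < 8 and write every simplex with vertices in increasing order. Then dim K = 1 and the simplices of K are:

  0-simplices (9): [0], [1], [2], [3], [4], [5], [6], [7], [8]
  1-simplices (12): [0,4], [0,6], [1,4], [1,7], [2,3], [2,4], [3,4], [4,5], [4,6], [4,7], [4,8], [5,8]

Hence C_0 ≅ Z^9, C_1 ≅ Z^12.

Boundary ∂_1: C_1 → C_0 maps an edge to its endpoints' difference, ∂[p,q] = q − p.
The resulting 9×12 matrix has rank 8, and its Smith normal form has invariant factors (1,1,1,1,1,1,1,1).

Now H_k = ker ∂_k / im ∂_{k+1}, so:

  H_0: rank C_0 − rank ∂_1 = 9 − 8 = 1, and the invariant factors of ∂_1 are all 1, so H_0 ≅ Z.
  H_1: rank ker ∂_1 − rank ∂_2 = (12 − 8) − 0 = 4, and there is no ∂_2, so H_1 ≅ Z^4.

(K is a triangulation of a wedge of 4 circles.)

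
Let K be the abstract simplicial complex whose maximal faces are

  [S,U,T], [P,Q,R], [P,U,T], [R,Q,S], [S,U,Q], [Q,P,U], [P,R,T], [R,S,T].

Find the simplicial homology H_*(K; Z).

H_0 = Z,  H_1 = 0,  H_2 = Z.

Take the total order P < Q < R < S < T < U on the vertex set. Then K (dimension 2) consists of the simplices:

  0-simplices (6): P, Q, R, S, T, U
  1-simplices (12): PQ, PR, PT, PU, QR, QS, QU, RS, RT, ST, SU, TU
  2-simplices (8): PQR, PQU, PRT, PTU, QRS, QSU, RST, STU

so the chain groups are C_0 ≅ Z^6, C_1 ≅ Z^12, C_2 ≅ Z^8.

The boundary map ∂_1: C_1 → C_0 sends each edge [p,q] (with p < q) to q − p.
The 6×12 boundary matrix has rank 5 and Smith normal form diag(1,1,1,1,1).

The boundary map ∂_2: C_2 → C_1 maps a triangle to the signed sum of its edges. For instance
  ∂PTU = TU − PU + PT,
  ∂PQR = QR − PR + PQ.
As a 12×8 matrix over Z this has rank 7, with invariant factors (1,1,1,1,1,1,1).

Reading off H_k = ker ∂_k / im ∂_{k+1}:

  H_0: rank C_0 − rank ∂_1 = 6 − 5 = 1, and the invariant factors of ∂_1 are all 1, so H_0 = Z.
  H_1: rank ker ∂_1 − rank ∂_2 = (12 − 5) − 7 = 0, and the invariant factors of ∂_2 are all 1, so H_1 = 0.
  H_2: rank ker ∂_2 − rank ∂_3 = (8 − 7) − 0 = 1, and there is no ∂_3, so H_2 = Z.

(K is a triangulation of the 2-sphere S^2.)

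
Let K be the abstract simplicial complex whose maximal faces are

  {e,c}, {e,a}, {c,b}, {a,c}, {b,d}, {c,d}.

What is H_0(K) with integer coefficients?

Order the vertices as a < b < c < d < e. Listing each simplex with vertices in this order, K has dimension 1 with simplices:

  0-simplices (5): a, b, c, d, e
  1-simplices (6): ac, ae, bc, bd, cd, ce

giving chain groups C_0 ≅ Z^5, C_1 ≅ Z^6.

The boundary map ∂_1: C_1 → C_0 is given by ∂[p,q] = [q] − [p].
The resulting 5×6 matrix has rank 4, and its Smith normal form has invariant factors (1,1,1,1).

Reading off H_k = ker ∂_k / im ∂_{k+1}:

  H_0: rank C_0 − rank ∂_1 = 5 − 4 = 1, and the invariant factors of ∂_1 are all 1, so H_0 = Z.

H_0 = Z.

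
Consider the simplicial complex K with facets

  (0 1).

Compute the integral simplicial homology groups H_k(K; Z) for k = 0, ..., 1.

Fix the vertex order 0 < 1 and write every simplex with vertices in increasing order. Then dim K = 1 and the simplices of K are:

  0-simplices (2): [0], [1]
  1-simplices (1): [0,1]

Hence C_0 ≅ Z^2, C_1 ≅ Z^1.

∂_1: C_1 → C_0 is given by ∂[p,q] = [q] − [p]. For instance
  ∂[0,1] = [1] − [0].
As a 2×1 matrix over Z this has rank 1, with invariant factors (1).

From H_k ≅ ker(∂_k) / im(∂_{k+1}) we obtain:

  H_0: rank C_0 − rank ∂_1 = 2 − 1 = 1, and the invariant factors of ∂_1 are all 1, so H_0 = Z.
  H_1: rank ker ∂_1 − rank ∂_2 = (1 − 1) − 0 = 0, and there is no ∂_2, so H_1 = 0.

H_0 = Z,  H_1 = 0.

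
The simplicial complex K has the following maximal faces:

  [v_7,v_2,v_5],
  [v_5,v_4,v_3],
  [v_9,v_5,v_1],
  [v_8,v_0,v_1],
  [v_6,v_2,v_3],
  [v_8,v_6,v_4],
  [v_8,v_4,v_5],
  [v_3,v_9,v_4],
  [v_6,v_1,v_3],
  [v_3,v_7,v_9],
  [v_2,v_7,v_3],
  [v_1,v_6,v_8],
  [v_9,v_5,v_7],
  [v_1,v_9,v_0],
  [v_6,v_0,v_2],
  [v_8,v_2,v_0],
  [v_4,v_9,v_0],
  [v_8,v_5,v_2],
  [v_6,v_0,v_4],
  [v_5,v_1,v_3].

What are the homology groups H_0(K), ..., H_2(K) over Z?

Fix the vertex order v_0 < v_1 < v_2 < v_3 < v_4 < v_5 < v_6 < v_7 < v_8 < v_9 and write every simplex with vertices in increasing order. Then dim K = 2 and the simplices of K are:

  0-simplices (10): [v_0], [v_1], [v_2], [v_3], [v_4], [v_5], [v_6], [v_7], [v_8], [v_9]
  1-simplices (30): (30 of them)
  2-simplices (20): (20 of them)

giving chain groups C_0 ≅ Z^10, C_1 ≅ Z^30, C_2 ≅ Z^20.

The boundary map ∂_1: C_1 → C_0 is given by ∂[p,q] = [q] − [p]. For instance
  ∂[v_2,v_6] = [v_6] − [v_2].
This gives a 10×30 integer matrix of rank 9; reducing to Smith normal form yields diagonal entries (1,1,1,1,1,1,1,1,1).

The boundary map ∂_2: C_2 → C_1 sends each 2-simplex [p,q,r] to [q,r] − [p,r] + [p,q]. For instance
  ∂[v_2,v_5,v_8] = [v_5,v_8] − [v_2,v_8] + [v_2,v_5],
  ∂[v_1,v_6,v_8] = [v_6,v_8] − [v_1,v_8] + [v_1,v_6].
The resulting 30×20 matrix has rank 20, and its Smith normal form has invariant factors (1,1,1,1,1,1,1,1,1,1,1,1,1,1,1,1,1,1,1,2).

Now H_k = ker ∂_k / im ∂_{k+1}, so:

  H_0: rank C_0 − rank ∂_1 = 10 − 9 = 1, and the invariant factors of ∂_1 are all 1, so H_0 ≅ Z.
  H_1: rank ker ∂_1 − rank ∂_2 = (30 − 9) − 20 = 1, and ∂_2 has invariant factor 2 > 1, so H_1 ≅ Z ⊕ Z_2.
  H_2: rank ker ∂_2 − rank ∂_3 = (20 − 20) − 0 = 0, and there is no ∂_3, so H_2 ≅ 0.

As a check, the Euler characteristic is 10 − 30 + 20 = 0, which agrees with 1 − 1 + 0 = 0.

H_0 = Z,  H_1 = Z ⊕ Z_2,  H_2 = 0.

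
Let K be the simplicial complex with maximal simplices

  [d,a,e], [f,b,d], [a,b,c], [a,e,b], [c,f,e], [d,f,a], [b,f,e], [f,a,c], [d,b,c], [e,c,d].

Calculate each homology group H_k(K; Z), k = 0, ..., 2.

H_0 = Z,  H_1 = Z_2,  H_2 = 0.

We work with the vertex ordering a < b < c < d < e < f. The simplices of K, each written with vertices in increasing order, are:

  0-simplices (6): a, b, c, d, e, f
  1-simplices (15): ab, ac, ad, ae, af, bc, bd, be, bf, cd, ce, cf, de, df, ef
  2-simplices (10): abc, abe, acf, ade, adf, bcd, bdf, bef, cde, cef

Hence C_0 ≅ Z^6, C_1 ≅ Z^15, C_2 ≅ Z^10.

∂_1: C_1 → C_0 maps an edge to its endpoints' difference, ∂[p,q] = q − p. For instance
  ∂df = f − d.
The 6×15 boundary matrix has rank 5 and Smith normal form diag(1,1,1,1,1).

∂_2: C_2 → C_1 maps a triangle to the signed sum of its edges. For instance
  ∂abe = be − ae + ab,
  ∂acf = cf − af + ac.
The resulting 15×10 matrix has rank 10, and its Smith normal form has invariant factors (1,1,1,1,1,1,1,1,1,2).

From H_k ≅ ker(∂_k) / im(∂_{k+1}) we obtain:

  H_0: rank C_0 − rank ∂_1 = 6 − 5 = 1, and the invariant factors of ∂_1 are all 1, so H_0 ≅ Z.
  H_1: rank ker ∂_1 − rank ∂_2 = (15 − 5) − 10 = 0, and ∂_2 has invariant factor 2 > 1, so H_1 ≅ Z_2.
  H_2: rank ker ∂_2 − rank ∂_3 = (10 − 10) − 0 = 0, and there is no ∂_3, so H_2 ≅ 0.

As a check, the Euler characteristic is 6 − 15 + 10 = 1, which agrees with 1 − 0 + 0 = 1.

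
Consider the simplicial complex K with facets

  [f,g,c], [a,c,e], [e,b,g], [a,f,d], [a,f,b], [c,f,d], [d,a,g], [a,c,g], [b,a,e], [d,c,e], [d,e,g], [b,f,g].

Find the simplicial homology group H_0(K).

H_0 = Z.

Order the vertices as a < b < c < d < e < f < g. Listing each simplex with vertices in this order, K has dimension 2 with simplices:

  0-simplices (7): a, b, c, d, e, f, g
  1-simplices (18): ab, ac, ad, ae, af, ag, be, bf, bg, cd, ce, cf, cg, de, df, dg, eg, fg
  2-simplices (12): abe, abf, ace, acg, adf, adg, beg, bfg, cde, cdf, cfg, deg

so the chain groups are C_0 ≅ Z^7, C_1 ≅ Z^18, C_2 ≅ Z^12.

Boundary ∂_1: C_1 → C_0 sends each edge [p,q] (with p < q) to q − p. For instance
  ∂ce = e − c.
This gives a 7×18 integer matrix of rank 6; reducing to Smith normal form yields diagonal entries (1,1,1,1,1,1).

Boundary ∂_2: C_2 → C_1 acts by ∂[p,q,r] = [q,r] − [p,r] + [p,q]. For instance
  ∂deg = eg − dg + de,
  ∂acg = cg − ag + ac.
This gives a 18×12 integer matrix of rank 12; reducing to Smith normal form yields diagonal entries (1,1,1,1,1,1,1,1,1,1,1,2).

From H_k ≅ ker(∂_k) / im(∂_{k+1}) we obtain:

  H_0: rank C_0 − rank ∂_1 = 7 − 6 = 1, and the invariant factors of ∂_1 are all 1, so H_0 = Z.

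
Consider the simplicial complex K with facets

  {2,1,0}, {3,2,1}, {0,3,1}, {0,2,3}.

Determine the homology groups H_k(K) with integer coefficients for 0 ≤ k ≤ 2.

H_0 ≅ Z,  H_1 = 0,  H_2 ≅ Z.

We work with the vertex ordering 0 < 1 < 2 < 3. The simplices of K, each written with vertices in increasing order, are:

  0-simplices (4): [0], [1], [2], [3]
  1-simplices (6): [0,1], [0,2], [0,3], [1,2], [1,3], [2,3]
  2-simplices (4): [0,1,2], [0,1,3], [0,2,3], [1,2,3]

Hence C_0 ≅ Z^4, C_1 ≅ Z^6, C_2 ≅ Z^4.

The boundary map ∂_1: C_1 → C_0 is given by ∂[p,q] = [q] − [p]. For instance
  ∂[0,1] = [1] − [0].
The resulting 4×6 matrix has rank 3, and its Smith normal form has invariant factors (1,1,1).

Boundary ∂_2: C_2 → C_1 acts by ∂[p,q,r] = [q,r] − [p,r] + [p,q]. For instance
  ∂[0,1,2] = [1,2] − [0,2] + [0,1],
  ∂[0,1,3] = [1,3] − [0,3] + [0,1].
The 6×4 boundary matrix has rank 3 and Smith normal form diag(1,1,1).

Now H_k = ker ∂_k / im ∂_{k+1}, so:

  H_0: rank C_0 − rank ∂_1 = 4 − 3 = 1, and the invariant factors of ∂_1 are all 1, so H_0 = Z.
  H_1: rank ker ∂_1 − rank ∂_2 = (6 − 3) − 3 = 0, and the invariant factors of ∂_2 are all 1, so H_1 = 0.
  H_2: rank ker ∂_2 − rank ∂_3 = (4 − 3) − 0 = 1, and there is no ∂_3, so H_2 = Z.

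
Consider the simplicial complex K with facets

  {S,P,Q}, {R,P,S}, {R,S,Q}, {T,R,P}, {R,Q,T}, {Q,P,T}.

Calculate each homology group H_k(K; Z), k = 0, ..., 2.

H_0 = Z,  H_1 = 0,  H_2 = Z.

We work with the vertex ordering P < Q < R < S < T. The simplices of K, each written with vertices in increasing order, are:

  0-simplices (5): P, Q, R, S, T
  1-simplices (9): PQ, PR, PS, PT, QR, QS, QT, RS, RT
  2-simplices (6): PQS, PQT, PRS, PRT, QRS, QRT

Hence C_0 ≅ Z^5, C_1 ≅ Z^9, C_2 ≅ Z^6.

∂_1: C_1 → C_0 maps an edge to its endpoints' difference, ∂[p,q] = q − p. For instance
  ∂PQ = Q − P.
The resulting 5×9 matrix has rank 4, and its Smith normal form has invariant factors (1,1,1,1).

Boundary ∂_2: C_2 → C_1 acts by ∂[p,q,r] = [q,r] − [p,r] + [p,q]. For instance
  ∂PRT = RT − PT + PR,
  ∂PQS = QS − PS + PQ.
The 9×6 boundary matrix has rank 5 and Smith normal form diag(1,1,1,1,1).

Computing H_k = (kernel of ∂_k) / (image of ∂_{k+1}):

  H_0: rank C_0 − rank ∂_1 = 5 − 4 = 1, and the invariant factors of ∂_1 are all 1, so H_0 ≅ Z.
  H_1: rank ker ∂_1 − rank ∂_2 = (9 − 4) − 5 = 0, and the invariant factors of ∂_2 are all 1, so H_1 ≅ 0.
  H_2: rank ker ∂_2 − rank ∂_3 = (6 − 5) − 0 = 1, and there is no ∂_3, so H_2 ≅ Z.

As a check, the Euler characteristic is 5 − 9 + 6 = 2, which agrees with 1 − 0 + 1 = 2.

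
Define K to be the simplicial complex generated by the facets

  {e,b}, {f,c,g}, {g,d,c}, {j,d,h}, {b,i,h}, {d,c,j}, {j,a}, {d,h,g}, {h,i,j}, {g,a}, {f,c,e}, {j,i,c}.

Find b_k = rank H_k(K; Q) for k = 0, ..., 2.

Order the vertices as a < b < c < d < e < f < g < h < i < j. Listing each simplex with vertices in this order, K has dimension 2 with simplices:

  0-simplices (10): a, b, c, d, e, f, g, h, i, j
  1-simplices (20): ag, aj, be, bh, bi, cd, ce, cf, cg, ci, cj, dg, dh, dj, ef, fg, gh, hi, hj, ij
  2-simplices (9): bhi, cdg, cdj, cef, cfg, cij, dgh, dhj, hij

Hence C_0 ≅ Z^10, C_1 ≅ Z^20, C_2 ≅ Z^9.

∂_1: C_1 → C_0 maps an edge to its endpoints' difference, ∂[p,q] = q − p. For instance
  ∂bh = h − b.
This gives a 10×20 integer matrix of rank 9; reducing to Smith normal form yields diagonal entries (1,1,1,1,1,1,1,1,1).

The boundary map ∂_2: C_2 → C_1 maps a triangle to the signed sum of its edges. For instance
  ∂cdj = dj − cj + cd,
  ∂dhj = hj − dj + dh.
As a 20×9 matrix over Z this has rank 9, with invariant factors (1,1,1,1,1,1,1,1,1).

From H_k ≅ ker(∂_k) / im(∂_{k+1}) we obtain:

  H_0: rank C_0 − rank ∂_1 = 10 − 9 = 1, and the invariant factors of ∂_1 are all 1, so H_0 = Z.
  H_1: rank ker ∂_1 − rank ∂_2 = (20 − 9) − 9 = 2, and the invariant factors of ∂_2 are all 1, so H_1 = Z^2.
  H_2: rank ker ∂_2 − rank ∂_3 = (9 − 9) − 0 = 0, and there is no ∂_3, so H_2 = 0.

As a check, the Euler characteristic is 10 − 20 + 9 = -1, which agrees with 1 − 2 + 0 = -1.

Hence the Betti numbers are b_0 = 1, b_1 = 2, b_2 = 0.

b_0 = 1, b_1 = 2, b_2 = 0.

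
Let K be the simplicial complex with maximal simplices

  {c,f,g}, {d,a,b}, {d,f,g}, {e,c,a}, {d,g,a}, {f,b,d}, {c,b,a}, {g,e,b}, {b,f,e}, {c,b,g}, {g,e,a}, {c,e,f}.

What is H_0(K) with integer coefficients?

H_0 ≅ Z.

Take the total order a < b < c < d < e < f < g on the vertex set. Then K (dimension 2) consists of the simplices:

  0-simplices (7): a, b, c, d, e, f, g
  1-simplices (18): ab, ac, ad, ae, ag, bc, bd, be, bf, bg, ce, cf, cg, df, dg, ef, eg, fg
  2-simplices (12): abc, abd, ace, adg, aeg, bcg, bdf, bef, beg, cef, cfg, dfg

Hence C_0 ≅ Z^7, C_1 ≅ Z^18, C_2 ≅ Z^12.

Boundary ∂_1: C_1 → C_0 sends each edge [p,q] (with p < q) to q − p. For instance
  ∂bg = g − b.
The 7×18 boundary matrix has rank 6 and Smith normal form diag(1,1,1,1,1,1).

Boundary ∂_2: C_2 → C_1 sends each 2-simplex [p,q,r] to [q,r] − [p,r] + [p,q]. For instance
  ∂adg = dg − ag + ad,
  ∂aeg = eg − ag + ae.
This gives a 18×12 integer matrix of rank 12; reducing to Smith normal form yields diagonal entries (1,1,1,1,1,1,1,1,1,1,1,2).

Reading off H_k = ker ∂_k / im ∂_{k+1}:

  H_0: rank C_0 − rank ∂_1 = 7 − 6 = 1, and the invariant factors of ∂_1 are all 1, so H_0 = Z.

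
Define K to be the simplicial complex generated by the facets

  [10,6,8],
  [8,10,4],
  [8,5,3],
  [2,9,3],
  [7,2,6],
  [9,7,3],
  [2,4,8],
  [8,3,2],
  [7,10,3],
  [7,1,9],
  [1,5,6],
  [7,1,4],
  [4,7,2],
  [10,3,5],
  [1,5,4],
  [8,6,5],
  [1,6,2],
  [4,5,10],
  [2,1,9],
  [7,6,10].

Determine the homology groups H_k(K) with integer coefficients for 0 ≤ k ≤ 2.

Take the total order 1 < 2 < 3 < 4 < 5 < 6 < 7 < 8 < 9 < 10 on the vertex set. Then K (dimension 2) consists of the simplices:

  0-simplices (10): [1], [2], [3], [4], [5], [6], [7], [8], [9], [10]
  1-simplices (30): (30 of them)
  2-simplices (20): (20 of them)

so the chain groups are C_0 ≅ Z^10, C_1 ≅ Z^30, C_2 ≅ Z^20.

The boundary map ∂_1: C_1 → C_0 sends each edge [p,q] (with p < q) to q − p.
The resulting 10×30 matrix has rank 9, and its Smith normal form has invariant factors (1,1,1,1,1,1,1,1,1).

The boundary map ∂_2: C_2 → C_1 sends each 2-simplex [p,q,r] to [q,r] − [p,r] + [p,q]. For instance
  ∂[2,4,7] = [4,7] − [2,7] + [2,4],
  ∂[1,2,6] = [2,6] − [1,6] + [1,2].
This gives a 30×20 integer matrix of rank 20; reducing to Smith normal form yields diagonal entries (1,1,1,1,1,1,1,1,1,1,1,1,1,1,1,1,1,1,1,2).

Now H_k = ker ∂_k / im ∂_{k+1}, so:

  H_0: rank C_0 − rank ∂_1 = 10 − 9 = 1, and the invariant factors of ∂_1 are all 1, so H_0 ≅ Z.
  H_1: rank ker ∂_1 − rank ∂_2 = (30 − 9) − 20 = 1, and ∂_2 has invariant factor 2 > 1, so H_1 ≅ Z ⊕ Z/2Z.
  H_2: rank ker ∂_2 − rank ∂_3 = (20 − 20) − 0 = 0, and there is no ∂_3, so H_2 ≅ 0.

H_0 ≅ Z,  H_1 ≅ Z ⊕ Z/2Z,  H_2 = 0.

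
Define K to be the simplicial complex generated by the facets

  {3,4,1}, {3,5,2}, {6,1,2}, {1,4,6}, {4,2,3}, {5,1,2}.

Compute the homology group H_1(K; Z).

Take the total order 1 < 2 < 3 < 4 < 5 < 6 on the vertex set. Then K (dimension 2) consists of the simplices:

  0-simplices (6): [1], [2], [3], [4], [5], [6]
  1-simplices (12): [1,2], [1,3], [1,4], [1,5], [1,6], [2,3], [2,4], [2,5], [2,6], [3,4], [3,5], [4,6]
  2-simplices (6): [1,2,5], [1,2,6], [1,3,4], [1,4,6], [2,3,4], [2,3,5]

giving chain groups C_0 ≅ Z^6, C_1 ≅ Z^12, C_2 ≅ Z^6.

The boundary map ∂_1: C_1 → C_0 maps an edge to its endpoints' difference, ∂[p,q] = q − p.
This gives a 6×12 integer matrix of rank 5; reducing to Smith normal form yields diagonal entries (1,1,1,1,1).

Boundary ∂_2: C_2 → C_1 acts by ∂[p,q,r] = [q,r] − [p,r] + [p,q]. For instance
  ∂[1,3,4] = [3,4] − [1,4] + [1,3],
  ∂[1,2,6] = [2,6] − [1,6] + [1,2].
As a 12×6 matrix over Z this has rank 6, with invariant factors (1,1,1,1,1,1).

From H_k ≅ ker(∂_k) / im(∂_{k+1}) we obtain:

  H_1: rank ker ∂_1 − rank ∂_2 = (12 − 5) − 6 = 1, and the invariant factors of ∂_2 are all 1, so H_1 ≅ Z.

H_1 = Z.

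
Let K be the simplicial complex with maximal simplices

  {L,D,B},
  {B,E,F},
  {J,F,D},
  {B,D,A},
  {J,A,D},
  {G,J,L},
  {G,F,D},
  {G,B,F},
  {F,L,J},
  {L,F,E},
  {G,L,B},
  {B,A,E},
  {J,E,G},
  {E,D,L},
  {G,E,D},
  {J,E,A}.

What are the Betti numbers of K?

Order the vertices as A < B < D < E < F < G < J < L. Listing each simplex with vertices in this order, K has dimension 2 with simplices:

  0-simplices (8): A, B, D, E, F, G, J, L
  1-simplices (24): AB, AD, AE, AJ, BD, BE, BF, BG, BL, DE, DF, DG, DJ, DL, EF, EG, EJ, EL, FG, FJ, FL, GJ, GL, JL
  2-simplices (16): ABD, ABE, ADJ, AEJ, BDL, BEF, BFG, BGL, DEG, DEL, DFG, DFJ, EFL, EGJ, FJL, GJL

so the chain groups are C_0 ≅ Z^8, C_1 ≅ Z^24, C_2 ≅ Z^16.

The boundary map ∂_1: C_1 → C_0 is given by ∂[p,q] = [q] − [p]. For instance
  ∂BF = F − B.
This gives a 8×24 integer matrix of rank 7; reducing to Smith normal form yields diagonal entries (1,1,1,1,1,1,1).

∂_2: C_2 → C_1 sends each 2-simplex [p,q,r] to [q,r] − [p,r] + [p,q]. For instance
  ∂DEG = EG − DG + DE,
  ∂BDL = DL − BL + BD.
As a 24×16 matrix over Z this has rank 15, with invariant factors (1,1,1,1,1,1,1,1,1,1,1,1,1,1,1).

Computing H_k = (kernel of ∂_k) / (image of ∂_{k+1}):

  H_0: rank C_0 − rank ∂_1 = 8 − 7 = 1, and the invariant factors of ∂_1 are all 1, so H_0 = Z.
  H_1: rank ker ∂_1 − rank ∂_2 = (24 − 7) − 15 = 2, and the invariant factors of ∂_2 are all 1, so H_1 = Z^2.
  H_2: rank ker ∂_2 − rank ∂_3 = (16 − 15) − 0 = 1, and there is no ∂_3, so H_2 = Z.

Hence the Betti numbers are b_0 = 1, b_1 = 2, b_2 = 1.

b_0 = 1, b_1 = 2, b_2 = 1.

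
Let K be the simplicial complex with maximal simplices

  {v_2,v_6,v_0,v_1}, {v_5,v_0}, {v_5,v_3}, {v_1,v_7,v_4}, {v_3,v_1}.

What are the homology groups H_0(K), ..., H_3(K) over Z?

K has 8 vertices, 12 edges, 5 triangles, 1 3-simplex.
rank ∂_0 = 0, rank ∂_1 = 7 ⇒ b_0 = 8 − 0 − 7 = 1; all invariant factors of ∂_1 are 1 so no torsion. So H_0 = Z.
rank ∂_1 = 7, rank ∂_2 = 4 ⇒ b_1 = 12 − 7 − 4 = 1; all invariant factors of ∂_2 are 1 so no torsion. So H_1 = Z.
rank ∂_2 = 4, rank ∂_3 = 1 ⇒ b_2 = 5 − 4 − 1 = 0; all invariant factors of ∂_3 are 1 so no torsion. So H_2 = 0.
rank ∂_3 = 1, rank ∂_4 = 0 ⇒ b_3 = 1 − 1 − 0 = 0. So H_3 = 0.

H_0 ≅ Z,  H_1 ≅ Z,  H_2 = 0,  H_3 = 0.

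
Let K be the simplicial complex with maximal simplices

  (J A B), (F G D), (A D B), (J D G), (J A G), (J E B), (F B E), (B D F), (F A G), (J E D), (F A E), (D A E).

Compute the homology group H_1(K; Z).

H_1 = Z/2.

Fix the vertex order A < B < D < E < F < G < J and write every simplex with vertices in increasing order. Then dim K = 2 and the simplices of K are:

  0-simplices (7): A, B, D, E, F, G, J
  1-simplices (18): AB, AD, AE, AF, AG, AJ, BD, BE, BF, BJ, DE, DF, DG, DJ, EF, EJ, FG, GJ
  2-simplices (12): ABD, ABJ, ADE, AEF, AFG, AGJ, BDF, BEF, BEJ, DEJ, DFG, DGJ

giving chain groups C_0 ≅ Z^7, C_1 ≅ Z^18, C_2 ≅ Z^12.

∂_1: C_1 → C_0 sends each edge [p,q] (with p < q) to q − p. For instance
  ∂BJ = J − B.
The 7×18 boundary matrix has rank 6 and Smith normal form diag(1,1,1,1,1,1).

Boundary ∂_2: C_2 → C_1 sends each 2-simplex [p,q,r] to [q,r] − [p,r] + [p,q]. For instance
  ∂DFG = FG − DG + DF,
  ∂ABJ = BJ − AJ + AB.
This gives a 18×12 integer matrix of rank 12; reducing to Smith normal form yields diagonal entries (1,1,1,1,1,1,1,1,1,1,1,2).

Reading off H_k = ker ∂_k / im ∂_{k+1}:

  H_1: rank ker ∂_1 − rank ∂_2 = (18 − 6) − 12 = 0, and ∂_2 has invariant factor 2 > 1, so H_1 = Z/2.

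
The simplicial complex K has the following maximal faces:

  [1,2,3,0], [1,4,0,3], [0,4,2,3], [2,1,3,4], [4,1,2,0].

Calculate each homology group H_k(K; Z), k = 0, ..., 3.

H_0 = Z,  H_1 = 0,  H_2 = 0,  H_3 = Z.

Order the vertices as 0 < 1 < 2 < 3 < 4. Listing each simplex with vertices in this order, K has dimension 3 with simplices:

  0-simplices (5): [0], [1], [2], [3], [4]
  1-simplices (10): [0,1], [0,2], [0,3], [0,4], [1,2], [1,3], [1,4], [2,3], [2,4], [3,4]
  2-simplices (10): [0,1,2], [0,1,3], [0,1,4], [0,2,3], [0,2,4], [0,3,4], [1,2,3], [1,2,4], [1,3,4], [2,3,4]
  3-simplices (5): [0,1,2,3], [0,1,2,4], [0,1,3,4], [0,2,3,4], [1,2,3,4]

so the chain groups are C_0 ≅ Z^5, C_1 ≅ Z^10, C_2 ≅ Z^10, C_3 ≅ Z^5.

∂_1: C_1 → C_0 is given by ∂[p,q] = [q] − [p]. For instance
  ∂[0,2] = [2] − [0].
The 5×10 boundary matrix has rank 4 and Smith normal form diag(1,1,1,1).

The boundary map ∂_2: C_2 → C_1 sends each 2-simplex [p,q,r] to [q,r] − [p,r] + [p,q]. For instance
  ∂[1,2,3] = [2,3] − [1,3] + [1,2],
  ∂[2,3,4] = [3,4] − [2,4] + [2,3].
This gives a 10×10 integer matrix of rank 6; reducing to Smith normal form yields diagonal entries (1,1,1,1,1,1).

∂_3: C_3 → C_2 sends each 3-simplex σ to the alternating sum Σ_i (−1)^i (σ with its i-th vertex removed). For instance
  ∂[0,2,3,4] = [2,3,4] − [0,3,4] + [0,2,4] − [0,2,3],
  ∂[0,1,3,4] = [1,3,4] − [0,3,4] + [0,1,4] − [0,1,3].
The resulting 10×5 matrix has rank 4, and its Smith normal form has invariant factors (1,1,1,1).

Now H_k = ker ∂_k / im ∂_{k+1}, so:

  H_0: rank C_0 − rank ∂_1 = 5 − 4 = 1, and the invariant factors of ∂_1 are all 1, so H_0 = Z.
  H_1: rank ker ∂_1 − rank ∂_2 = (10 − 4) − 6 = 0, and the invariant factors of ∂_2 are all 1, so H_1 = 0.
  H_2: rank ker ∂_2 − rank ∂_3 = (10 − 6) − 4 = 0, and the invariant factors of ∂_3 are all 1, so H_2 = 0.
  H_3: rank ker ∂_3 − rank ∂_4 = (5 − 4) − 0 = 1, and there is no ∂_4, so H_3 = Z.

As a check, the Euler characteristic is 5 − 10 + 10 − 5 = 0, which agrees with 1 − 0 + 0 − 1 = 0.
(K is a triangulation of the 3-sphere S^3.)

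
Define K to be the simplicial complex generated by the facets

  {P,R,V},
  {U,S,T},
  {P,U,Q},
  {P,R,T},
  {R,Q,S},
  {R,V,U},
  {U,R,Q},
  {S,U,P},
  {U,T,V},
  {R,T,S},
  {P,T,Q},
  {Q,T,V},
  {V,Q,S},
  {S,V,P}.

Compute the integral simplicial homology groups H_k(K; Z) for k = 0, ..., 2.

Order the vertices as P < Q < R < S < T < U < V. Listing each simplex with vertices in this order, K has dimension 2 with simplices:

  0-simplices (7): P, Q, R, S, T, U, V
  1-simplices (21): PQ, PR, PS, PT, PU, PV, QR, QS, QT, QU, QV, RS, RT, RU, RV, ST, SU, SV, TU, TV, UV
  2-simplices (14): PQT, PQU, PRT, PRV, PSU, PSV, QRS, QRU, QSV, QTV, RST, RUV, STU, TUV

giving chain groups C_0 ≅ Z^7, C_1 ≅ Z^21, C_2 ≅ Z^14.

Boundary ∂_1: C_1 → C_0 maps an edge to its endpoints' difference, ∂[p,q] = q − p.
As a 7×21 matrix over Z this has rank 6, with invariant factors (1,1,1,1,1,1).

∂_2: C_2 → C_1 acts by ∂[p,q,r] = [q,r] − [p,r] + [p,q]. For instance
  ∂RST = ST − RT + RS,
  ∂QRS = RS − QS + QR.
This gives a 21×14 integer matrix of rank 13; reducing to Smith normal form yields diagonal entries (1,1,1,1,1,1,1,1,1,1,1,1,1).

Computing H_k = (kernel of ∂_k) / (image of ∂_{k+1}):

  H_0: rank C_0 − rank ∂_1 = 7 − 6 = 1, and the invariant factors of ∂_1 are all 1, so H_0 ≅ Z.
  H_1: rank ker ∂_1 − rank ∂_2 = (21 − 6) − 13 = 2, and the invariant factors of ∂_2 are all 1, so H_1 ≅ Z^2.
  H_2: rank ker ∂_2 − rank ∂_3 = (14 − 13) − 0 = 1, and there is no ∂_3, so H_2 ≅ Z.

H_0 = Z,  H_1 = Z^2,  H_2 = Z.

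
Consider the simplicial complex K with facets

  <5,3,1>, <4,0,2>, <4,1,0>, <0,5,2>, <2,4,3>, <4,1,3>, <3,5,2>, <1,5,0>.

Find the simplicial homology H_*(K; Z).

K has 6 vertices, 12 edges, 8 triangles.
rank ∂_0 = 0, rank ∂_1 = 5 ⇒ b_0 = 6 − 0 − 5 = 1; all invariant factors of ∂_1 are 1 so no torsion. So H_0 ≅ Z.
rank ∂_1 = 5, rank ∂_2 = 7 ⇒ b_1 = 12 − 5 − 7 = 0; all invariant factors of ∂_2 are 1 so no torsion. So H_1 ≅ 0.
rank ∂_2 = 7, rank ∂_3 = 0 ⇒ b_2 = 8 − 7 − 0 = 1. So H_2 ≅ Z.

H_0 ≅ Z,  H_1 = 0,  H_2 ≅ Z.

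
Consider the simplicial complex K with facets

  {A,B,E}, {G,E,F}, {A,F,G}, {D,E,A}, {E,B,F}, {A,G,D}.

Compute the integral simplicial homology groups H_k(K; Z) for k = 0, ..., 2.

H_0 = Z,  H_1 = Z,  H_2 = 0.

We work with the vertex ordering A < B < D < E < F < G. The simplices of K, each written with vertices in increasing order, are:

  0-simplices (6): A, B, D, E, F, G
  1-simplices (12): AB, AD, AE, AF, AG, BE, BF, DE, DG, EF, EG, FG
  2-simplices (6): ABE, ADE, ADG, AFG, BEF, EFG

so the chain groups are C_0 ≅ Z^6, C_1 ≅ Z^12, C_2 ≅ Z^6.

Boundary ∂_1: C_1 → C_0 sends each edge [p,q] (with p < q) to q − p.
The 6×12 boundary matrix has rank 5 and Smith normal form diag(1,1,1,1,1).

The boundary map ∂_2: C_2 → C_1 maps a triangle to the signed sum of its edges. For instance
  ∂EFG = FG − EG + EF,
  ∂ADG = DG − AG + AD.
The 12×6 boundary matrix has rank 6 and Smith normal form diag(1,1,1,1,1,1).

Now H_k = ker ∂_k / im ∂_{k+1}, so:

  H_0: rank C_0 − rank ∂_1 = 6 − 5 = 1, and the invariant factors of ∂_1 are all 1, so H_0 ≅ Z.
  H_1: rank ker ∂_1 − rank ∂_2 = (12 − 5) − 6 = 1, and the invariant factors of ∂_2 are all 1, so H_1 ≅ Z.
  H_2: rank ker ∂_2 − rank ∂_3 = (6 − 6) − 0 = 0, and there is no ∂_3, so H_2 ≅ 0.

(K is a triangulation of the cylinder S^1 x I.)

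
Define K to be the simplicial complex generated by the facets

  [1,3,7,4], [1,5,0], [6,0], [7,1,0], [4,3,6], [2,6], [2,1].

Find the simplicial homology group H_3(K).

H_3 ≅ 0.

Take the total order 0 < 1 < 2 < 3 < 4 < 5 < 6 < 7 on the vertex set. Then K (dimension 3) consists of the simplices:

  0-simplices (8): [0], [1], [2], [3], [4], [5], [6], [7]
  1-simplices (15): [0,1], [0,5], [0,6], [0,7], [1,2], [1,3], [1,4], [1,5], [1,7], [2,6], [3,4], [3,6], [3,7], [4,6], [4,7]
  2-simplices (7): [0,1,5], [0,1,7], [1,3,4], [1,3,7], [1,4,7], [3,4,6], [3,4,7]
  3-simplices (1): [1,3,4,7]

Hence C_0 ≅ Z^8, C_1 ≅ Z^15, C_2 ≅ Z^7, C_3 ≅ Z^1.

The boundary map ∂_1: C_1 → C_0 sends each edge [p,q] (with p < q) to q − p.
The resulting 8×15 matrix has rank 7, and its Smith normal form has invariant factors (1,1,1,1,1,1,1).

The boundary map ∂_2: C_2 → C_1 sends each 2-simplex [p,q,r] to [q,r] − [p,r] + [p,q]. For instance
  ∂[0,1,7] = [1,7] − [0,7] + [0,1],
  ∂[1,4,7] = [4,7] − [1,7] + [1,4].
The resulting 15×7 matrix has rank 6, and its Smith normal form has invariant factors (1,1,1,1,1,1).

The boundary map ∂_3: C_3 → C_2 sends each 3-simplex σ to the alternating sum Σ_i (−1)^i (σ with its i-th vertex removed). For instance
  ∂[1,3,4,7] = [3,4,7] − [1,4,7] + [1,3,7] − [1,3,4].
The 7×1 boundary matrix has rank 1 and Smith normal form diag(1).

Reading off H_k = ker ∂_k / im ∂_{k+1}:

  H_3: rank ker ∂_3 − rank ∂_4 = (1 − 1) − 0 = 0, and there is no ∂_4, so H_3 = 0.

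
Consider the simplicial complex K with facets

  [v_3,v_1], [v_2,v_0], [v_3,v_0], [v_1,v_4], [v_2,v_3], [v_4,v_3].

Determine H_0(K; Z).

We work with the vertex ordering v_0 < v_1 < v_2 < v_3 < v_4. The simplices of K, each written with vertices in increasing order, are:

  0-simplices (5): [v_0], [v_1], [v_2], [v_3], [v_4]
  1-simplices (6): [v_0,v_2], [v_0,v_3], [v_1,v_3], [v_1,v_4], [v_2,v_3], [v_3,v_4]

so the chain groups are C_0 ≅ Z^5, C_1 ≅ Z^6.

Boundary ∂_1: C_1 → C_0 sends each edge [p,q] (with p < q) to q − p.
This gives a 5×6 integer matrix of rank 4; reducing to Smith normal form yields diagonal entries (1,1,1,1).

From H_k ≅ ker(∂_k) / im(∂_{k+1}) we obtain:

  H_0: rank C_0 − rank ∂_1 = 5 − 4 = 1, and the invariant factors of ∂_1 are all 1, so H_0 = Z.

(K is a triangulation of a wedge of 2 circles.)

H_0 = Z.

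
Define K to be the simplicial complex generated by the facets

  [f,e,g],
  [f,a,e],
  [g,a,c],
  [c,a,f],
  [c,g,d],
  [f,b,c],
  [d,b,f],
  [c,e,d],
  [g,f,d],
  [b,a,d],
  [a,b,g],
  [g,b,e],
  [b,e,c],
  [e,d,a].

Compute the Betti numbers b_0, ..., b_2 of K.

b_0 = 1, b_1 = 2, b_2 = 1.

Fix the vertex order a < b < c < d < e < f < g and write every simplex with vertices in increasing order. Then dim K = 2 and the simplices of K are:

  0-simplices (7): a, b, c, d, e, f, g
  1-simplices (21): ab, ac, ad, ae, af, ag, bc, bd, be, bf, bg, cd, ce, cf, cg, de, df, dg, ef, eg, fg
  2-simplices (14): abd, abg, acf, acg, ade, aef, bce, bcf, bdf, beg, cde, cdg, dfg, efg

Hence C_0 ≅ Z^7, C_1 ≅ Z^21, C_2 ≅ Z^14.

Boundary ∂_1: C_1 → C_0 is given by ∂[p,q] = [q] − [p]. For instance
  ∂fg = g − f.
As a 7×21 matrix over Z this has rank 6, with invariant factors (1,1,1,1,1,1).

Boundary ∂_2: C_2 → C_1 maps a triangle to the signed sum of its edges. For instance
  ∂aef = ef − af + ae,
  ∂abd = bd − ad + ab.
This gives a 21×14 integer matrix of rank 13; reducing to Smith normal form yields diagonal entries (1,1,1,1,1,1,1,1,1,1,1,1,1).

Computing H_k = (kernel of ∂_k) / (image of ∂_{k+1}):

  H_0: rank C_0 − rank ∂_1 = 7 − 6 = 1, and the invariant factors of ∂_1 are all 1, so H_0 = Z.
  H_1: rank ker ∂_1 − rank ∂_2 = (21 − 6) − 13 = 2, and the invariant factors of ∂_2 are all 1, so H_1 = Z^2.
  H_2: rank ker ∂_2 − rank ∂_3 = (14 − 13) − 0 = 1, and there is no ∂_3, so H_2 = Z.

As a check, the Euler characteristic is 7 − 21 + 14 = 0, which agrees with 1 − 2 + 1 = 0.

Hence the Betti numbers are b_0 = 1, b_1 = 2, b_2 = 1.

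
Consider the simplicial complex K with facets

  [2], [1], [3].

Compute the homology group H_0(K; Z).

H_0 ≅ Z^3.

Order the vertices as 1 < 2 < 3. Listing each simplex with vertices in this order, K has dimension 0 with simplices:

  0-simplices (3): [1], [2], [3]

Hence C_0 ≅ Z^3.

From H_k ≅ ker(∂_k) / im(∂_{k+1}) we obtain:

  H_0: rank C_0 − rank ∂_1 = 3 − 0 = 3, and there is no ∂_1, so H_0 = Z^3.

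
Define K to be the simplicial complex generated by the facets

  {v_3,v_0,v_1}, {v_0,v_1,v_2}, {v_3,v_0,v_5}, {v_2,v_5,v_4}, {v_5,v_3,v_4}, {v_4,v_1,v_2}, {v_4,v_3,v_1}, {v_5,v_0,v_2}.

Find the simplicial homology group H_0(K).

H_0 ≅ Z.

We work with the vertex ordering v_0 < v_1 < v_2 < v_3 < v_4 < v_5. The simplices of K, each written with vertices in increasing order, are:

  0-simplices (6): [v_0], [v_1], [v_2], [v_3], [v_4], [v_5]
  1-simplices (12): [v_0,v_1], [v_0,v_2], [v_0,v_3], [v_0,v_5], [v_1,v_2], [v_1,v_3], [v_1,v_4], [v_2,v_4], [v_2,v_5], [v_3,v_4], [v_3,v_5], [v_4,v_5]
  2-simplices (8): [v_0,v_1,v_2], [v_0,v_1,v_3], [v_0,v_2,v_5], [v_0,v_3,v_5], [v_1,v_2,v_4], [v_1,v_3,v_4], [v_2,v_4,v_5], [v_3,v_4,v_5]

Hence C_0 ≅ Z^6, C_1 ≅ Z^12, C_2 ≅ Z^8.

Boundary ∂_1: C_1 → C_0 sends each edge [p,q] (with p < q) to q − p. For instance
  ∂[v_1,v_3] = [v_3] − [v_1].
The resulting 6×12 matrix has rank 5, and its Smith normal form has invariant factors (1,1,1,1,1).

∂_2: C_2 → C_1 acts by ∂[p,q,r] = [q,r] − [p,r] + [p,q]. For instance
  ∂[v_0,v_2,v_5] = [v_2,v_5] − [v_0,v_5] + [v_0,v_2],
  ∂[v_0,v_1,v_3] = [v_1,v_3] − [v_0,v_3] + [v_0,v_1].
As a 12×8 matrix over Z this has rank 7, with invariant factors (1,1,1,1,1,1,1).

From H_k ≅ ker(∂_k) / im(∂_{k+1}) we obtain:

  H_0: rank C_0 − rank ∂_1 = 6 − 5 = 1, and the invariant factors of ∂_1 are all 1, so H_0 = Z.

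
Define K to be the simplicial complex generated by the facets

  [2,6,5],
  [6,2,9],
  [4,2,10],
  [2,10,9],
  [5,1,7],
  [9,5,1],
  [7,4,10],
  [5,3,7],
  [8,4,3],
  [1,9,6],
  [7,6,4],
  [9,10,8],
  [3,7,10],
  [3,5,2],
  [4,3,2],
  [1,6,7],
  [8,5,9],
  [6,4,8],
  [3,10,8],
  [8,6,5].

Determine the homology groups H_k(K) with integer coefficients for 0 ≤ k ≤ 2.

H_0 = Z,  H_1 = Z ⊕ Z/2,  H_2 = 0.

K has 10 vertices, 30 edges, 20 triangles.
rank ∂_0 = 0, rank ∂_1 = 9 ⇒ b_0 = 10 − 0 − 9 = 1; all invariant factors of ∂_1 are 1 so no torsion. So H_0 ≅ Z.
rank ∂_1 = 9, rank ∂_2 = 20 ⇒ b_1 = 30 − 9 − 20 = 1; ∂_2 has invariant factor(s) [2] giving torsion. So H_1 ≅ Z ⊕ Z/2.
rank ∂_2 = 20, rank ∂_3 = 0 ⇒ b_2 = 20 − 20 − 0 = 0. So H_2 ≅ 0.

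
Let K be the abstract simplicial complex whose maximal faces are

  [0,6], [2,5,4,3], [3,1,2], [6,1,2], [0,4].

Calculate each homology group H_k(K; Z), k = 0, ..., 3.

Fix the vertex order 0 < 1 < 2 < 3 < 4 < 5 < 6 and write every simplex with vertices in increasing order. Then dim K = 3 and the simplices of K are:

  0-simplices (7): [0], [1], [2], [3], [4], [5], [6]
  1-simplices (12): [0,4], [0,6], [1,2], [1,3], [1,6], [2,3], [2,4], [2,5], [2,6], [3,4], [3,5], [4,5]
  2-simplices (6): [1,2,3], [1,2,6], [2,3,4], [2,3,5], [2,4,5], [3,4,5]
  3-simplices (1): [2,3,4,5]

giving chain groups C_0 ≅ Z^7, C_1 ≅ Z^12, C_2 ≅ Z^6, C_3 ≅ Z^1.

∂_1: C_1 → C_0 sends each edge [p,q] (with p < q) to q − p. For instance
  ∂[2,3] = [3] − [2].
As a 7×12 matrix over Z this has rank 6, with invariant factors (1,1,1,1,1,1).

∂_2: C_2 → C_1 acts by ∂[p,q,r] = [q,r] − [p,r] + [p,q]. For instance
  ∂[2,3,4] = [3,4] − [2,4] + [2,3],
  ∂[1,2,6] = [2,6] − [1,6] + [1,2].
The 12×6 boundary matrix has rank 5 and Smith normal form diag(1,1,1,1,1).

The boundary map ∂_3: C_3 → C_2 sends each 3-simplex σ to the alternating sum Σ_i (−1)^i (σ with its i-th vertex removed). For instance
  ∂[2,3,4,5] = [3,4,5] − [2,4,5] + [2,3,5] − [2,3,4].
This gives a 6×1 integer matrix of rank 1; reducing to Smith normal form yields diagonal entries (1).

Reading off H_k = ker ∂_k / im ∂_{k+1}:

  H_0: rank C_0 − rank ∂_1 = 7 − 6 = 1, and the invariant factors of ∂_1 are all 1, so H_0 = Z.
  H_1: rank ker ∂_1 − rank ∂_2 = (12 − 6) − 5 = 1, and the invariant factors of ∂_2 are all 1, so H_1 = Z.
  H_2: rank ker ∂_2 − rank ∂_3 = (6 − 5) − 1 = 0, and the invariant factors of ∂_3 are all 1, so H_2 = 0.
  H_3: rank ker ∂_3 − rank ∂_4 = (1 − 1) − 0 = 0, and there is no ∂_4, so H_3 = 0.

H_0 = Z,  H_1 = Z,  H_2 = 0,  H_3 = 0.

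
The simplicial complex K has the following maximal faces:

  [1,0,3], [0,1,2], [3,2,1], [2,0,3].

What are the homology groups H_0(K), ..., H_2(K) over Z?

H_0 ≅ Z,  H_1 = 0,  H_2 ≅ Z.

Order the vertices as 0 < 1 < 2 < 3. Listing each simplex with vertices in this order, K has dimension 2 with simplices:

  0-simplices (4): [0], [1], [2], [3]
  1-simplices (6): [0,1], [0,2], [0,3], [1,2], [1,3], [2,3]
  2-simplices (4): [0,1,2], [0,1,3], [0,2,3], [1,2,3]

Hence C_0 ≅ Z^4, C_1 ≅ Z^6, C_2 ≅ Z^4.

Boundary ∂_1: C_1 → C_0 is given by ∂[p,q] = [q] − [p]. For instance
  ∂[1,3] = [3] − [1].
This gives a 4×6 integer matrix of rank 3; reducing to Smith normal form yields diagonal entries (1,1,1).

∂_2: C_2 → C_1 maps a triangle to the signed sum of its edges. For instance
  ∂[0,1,2] = [1,2] − [0,2] + [0,1],
  ∂[0,1,3] = [1,3] − [0,3] + [0,1].
The resulting 6×4 matrix has rank 3, and its Smith normal form has invariant factors (1,1,1).

Reading off H_k = ker ∂_k / im ∂_{k+1}:

  H_0: rank C_0 − rank ∂_1 = 4 − 3 = 1, and the invariant factors of ∂_1 are all 1, so H_0 = Z.
  H_1: rank ker ∂_1 − rank ∂_2 = (6 − 3) − 3 = 0, and the invariant factors of ∂_2 are all 1, so H_1 = 0.
  H_2: rank ker ∂_2 − rank ∂_3 = (4 − 3) − 0 = 1, and there is no ∂_3, so H_2 = Z.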